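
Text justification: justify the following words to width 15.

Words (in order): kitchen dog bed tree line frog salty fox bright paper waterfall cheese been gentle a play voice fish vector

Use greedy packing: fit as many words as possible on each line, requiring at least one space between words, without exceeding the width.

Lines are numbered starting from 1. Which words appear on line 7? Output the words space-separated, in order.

Answer: gentle a play

Derivation:
Line 1: ['kitchen', 'dog', 'bed'] (min_width=15, slack=0)
Line 2: ['tree', 'line', 'frog'] (min_width=14, slack=1)
Line 3: ['salty', 'fox'] (min_width=9, slack=6)
Line 4: ['bright', 'paper'] (min_width=12, slack=3)
Line 5: ['waterfall'] (min_width=9, slack=6)
Line 6: ['cheese', 'been'] (min_width=11, slack=4)
Line 7: ['gentle', 'a', 'play'] (min_width=13, slack=2)
Line 8: ['voice', 'fish'] (min_width=10, slack=5)
Line 9: ['vector'] (min_width=6, slack=9)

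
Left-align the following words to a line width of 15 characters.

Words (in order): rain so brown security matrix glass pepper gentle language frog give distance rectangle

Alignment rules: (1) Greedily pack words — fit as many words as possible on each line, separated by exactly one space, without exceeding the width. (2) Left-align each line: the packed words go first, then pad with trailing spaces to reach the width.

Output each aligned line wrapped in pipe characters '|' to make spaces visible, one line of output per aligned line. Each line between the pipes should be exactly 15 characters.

Line 1: ['rain', 'so', 'brown'] (min_width=13, slack=2)
Line 2: ['security', 'matrix'] (min_width=15, slack=0)
Line 3: ['glass', 'pepper'] (min_width=12, slack=3)
Line 4: ['gentle', 'language'] (min_width=15, slack=0)
Line 5: ['frog', 'give'] (min_width=9, slack=6)
Line 6: ['distance'] (min_width=8, slack=7)
Line 7: ['rectangle'] (min_width=9, slack=6)

Answer: |rain so brown  |
|security matrix|
|glass pepper   |
|gentle language|
|frog give      |
|distance       |
|rectangle      |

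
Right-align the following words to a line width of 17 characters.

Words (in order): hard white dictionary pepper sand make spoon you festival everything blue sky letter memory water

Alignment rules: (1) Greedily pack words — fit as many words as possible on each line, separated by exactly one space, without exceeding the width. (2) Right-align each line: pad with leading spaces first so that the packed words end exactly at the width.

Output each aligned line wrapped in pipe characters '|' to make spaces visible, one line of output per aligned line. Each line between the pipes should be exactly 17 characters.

Answer: |       hard white|
|dictionary pepper|
|  sand make spoon|
|     you festival|
|  everything blue|
|sky letter memory|
|            water|

Derivation:
Line 1: ['hard', 'white'] (min_width=10, slack=7)
Line 2: ['dictionary', 'pepper'] (min_width=17, slack=0)
Line 3: ['sand', 'make', 'spoon'] (min_width=15, slack=2)
Line 4: ['you', 'festival'] (min_width=12, slack=5)
Line 5: ['everything', 'blue'] (min_width=15, slack=2)
Line 6: ['sky', 'letter', 'memory'] (min_width=17, slack=0)
Line 7: ['water'] (min_width=5, slack=12)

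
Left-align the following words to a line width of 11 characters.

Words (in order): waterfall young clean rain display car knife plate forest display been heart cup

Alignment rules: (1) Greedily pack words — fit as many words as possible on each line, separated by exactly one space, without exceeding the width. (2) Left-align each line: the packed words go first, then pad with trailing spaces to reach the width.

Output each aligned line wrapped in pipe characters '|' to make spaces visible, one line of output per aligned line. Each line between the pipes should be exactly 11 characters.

Line 1: ['waterfall'] (min_width=9, slack=2)
Line 2: ['young', 'clean'] (min_width=11, slack=0)
Line 3: ['rain'] (min_width=4, slack=7)
Line 4: ['display', 'car'] (min_width=11, slack=0)
Line 5: ['knife', 'plate'] (min_width=11, slack=0)
Line 6: ['forest'] (min_width=6, slack=5)
Line 7: ['display'] (min_width=7, slack=4)
Line 8: ['been', 'heart'] (min_width=10, slack=1)
Line 9: ['cup'] (min_width=3, slack=8)

Answer: |waterfall  |
|young clean|
|rain       |
|display car|
|knife plate|
|forest     |
|display    |
|been heart |
|cup        |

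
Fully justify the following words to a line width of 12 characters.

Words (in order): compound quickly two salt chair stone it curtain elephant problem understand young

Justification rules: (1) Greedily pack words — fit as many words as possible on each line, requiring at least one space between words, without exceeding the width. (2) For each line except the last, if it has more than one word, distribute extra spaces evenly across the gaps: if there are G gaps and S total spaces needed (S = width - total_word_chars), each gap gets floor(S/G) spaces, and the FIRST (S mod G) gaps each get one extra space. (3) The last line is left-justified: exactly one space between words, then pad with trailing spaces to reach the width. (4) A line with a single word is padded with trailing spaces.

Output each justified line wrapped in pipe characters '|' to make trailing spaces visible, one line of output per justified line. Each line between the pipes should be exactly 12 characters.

Line 1: ['compound'] (min_width=8, slack=4)
Line 2: ['quickly', 'two'] (min_width=11, slack=1)
Line 3: ['salt', 'chair'] (min_width=10, slack=2)
Line 4: ['stone', 'it'] (min_width=8, slack=4)
Line 5: ['curtain'] (min_width=7, slack=5)
Line 6: ['elephant'] (min_width=8, slack=4)
Line 7: ['problem'] (min_width=7, slack=5)
Line 8: ['understand'] (min_width=10, slack=2)
Line 9: ['young'] (min_width=5, slack=7)

Answer: |compound    |
|quickly  two|
|salt   chair|
|stone     it|
|curtain     |
|elephant    |
|problem     |
|understand  |
|young       |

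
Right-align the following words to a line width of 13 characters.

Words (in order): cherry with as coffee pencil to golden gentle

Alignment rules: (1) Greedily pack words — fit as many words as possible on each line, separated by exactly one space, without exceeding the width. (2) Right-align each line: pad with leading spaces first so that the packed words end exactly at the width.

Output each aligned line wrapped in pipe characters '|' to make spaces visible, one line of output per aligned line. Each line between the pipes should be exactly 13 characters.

Line 1: ['cherry', 'with'] (min_width=11, slack=2)
Line 2: ['as', 'coffee'] (min_width=9, slack=4)
Line 3: ['pencil', 'to'] (min_width=9, slack=4)
Line 4: ['golden', 'gentle'] (min_width=13, slack=0)

Answer: |  cherry with|
|    as coffee|
|    pencil to|
|golden gentle|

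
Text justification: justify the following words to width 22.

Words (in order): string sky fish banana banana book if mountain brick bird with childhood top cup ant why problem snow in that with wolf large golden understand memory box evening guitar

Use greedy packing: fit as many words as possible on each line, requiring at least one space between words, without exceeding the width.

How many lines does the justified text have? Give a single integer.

Line 1: ['string', 'sky', 'fish', 'banana'] (min_width=22, slack=0)
Line 2: ['banana', 'book', 'if'] (min_width=14, slack=8)
Line 3: ['mountain', 'brick', 'bird'] (min_width=19, slack=3)
Line 4: ['with', 'childhood', 'top', 'cup'] (min_width=22, slack=0)
Line 5: ['ant', 'why', 'problem', 'snow'] (min_width=20, slack=2)
Line 6: ['in', 'that', 'with', 'wolf'] (min_width=17, slack=5)
Line 7: ['large', 'golden'] (min_width=12, slack=10)
Line 8: ['understand', 'memory', 'box'] (min_width=21, slack=1)
Line 9: ['evening', 'guitar'] (min_width=14, slack=8)
Total lines: 9

Answer: 9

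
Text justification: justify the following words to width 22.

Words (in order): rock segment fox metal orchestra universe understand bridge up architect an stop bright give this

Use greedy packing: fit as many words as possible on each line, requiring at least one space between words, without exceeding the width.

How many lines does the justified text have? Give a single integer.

Line 1: ['rock', 'segment', 'fox', 'metal'] (min_width=22, slack=0)
Line 2: ['orchestra', 'universe'] (min_width=18, slack=4)
Line 3: ['understand', 'bridge', 'up'] (min_width=20, slack=2)
Line 4: ['architect', 'an', 'stop'] (min_width=17, slack=5)
Line 5: ['bright', 'give', 'this'] (min_width=16, slack=6)
Total lines: 5

Answer: 5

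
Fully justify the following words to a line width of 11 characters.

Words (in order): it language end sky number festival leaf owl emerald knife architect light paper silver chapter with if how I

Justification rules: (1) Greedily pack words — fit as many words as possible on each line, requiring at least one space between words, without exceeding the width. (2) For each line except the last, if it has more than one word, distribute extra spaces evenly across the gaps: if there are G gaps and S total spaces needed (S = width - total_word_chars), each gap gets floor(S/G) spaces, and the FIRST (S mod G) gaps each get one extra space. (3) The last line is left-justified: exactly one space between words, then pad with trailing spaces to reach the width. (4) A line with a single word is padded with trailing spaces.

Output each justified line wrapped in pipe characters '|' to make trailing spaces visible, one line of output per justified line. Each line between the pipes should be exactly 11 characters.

Line 1: ['it', 'language'] (min_width=11, slack=0)
Line 2: ['end', 'sky'] (min_width=7, slack=4)
Line 3: ['number'] (min_width=6, slack=5)
Line 4: ['festival'] (min_width=8, slack=3)
Line 5: ['leaf', 'owl'] (min_width=8, slack=3)
Line 6: ['emerald'] (min_width=7, slack=4)
Line 7: ['knife'] (min_width=5, slack=6)
Line 8: ['architect'] (min_width=9, slack=2)
Line 9: ['light', 'paper'] (min_width=11, slack=0)
Line 10: ['silver'] (min_width=6, slack=5)
Line 11: ['chapter'] (min_width=7, slack=4)
Line 12: ['with', 'if', 'how'] (min_width=11, slack=0)
Line 13: ['I'] (min_width=1, slack=10)

Answer: |it language|
|end     sky|
|number     |
|festival   |
|leaf    owl|
|emerald    |
|knife      |
|architect  |
|light paper|
|silver     |
|chapter    |
|with if how|
|I          |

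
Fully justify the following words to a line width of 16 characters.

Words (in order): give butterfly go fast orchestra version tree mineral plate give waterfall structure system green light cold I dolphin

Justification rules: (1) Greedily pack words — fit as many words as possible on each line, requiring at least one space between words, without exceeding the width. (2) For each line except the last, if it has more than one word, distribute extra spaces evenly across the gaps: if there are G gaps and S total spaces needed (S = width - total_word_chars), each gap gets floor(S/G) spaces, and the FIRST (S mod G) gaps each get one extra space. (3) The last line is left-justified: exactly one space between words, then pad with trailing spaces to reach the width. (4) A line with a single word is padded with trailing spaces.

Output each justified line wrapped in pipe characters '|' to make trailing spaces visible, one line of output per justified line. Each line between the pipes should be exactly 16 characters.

Line 1: ['give', 'butterfly'] (min_width=14, slack=2)
Line 2: ['go', 'fast'] (min_width=7, slack=9)
Line 3: ['orchestra'] (min_width=9, slack=7)
Line 4: ['version', 'tree'] (min_width=12, slack=4)
Line 5: ['mineral', 'plate'] (min_width=13, slack=3)
Line 6: ['give', 'waterfall'] (min_width=14, slack=2)
Line 7: ['structure', 'system'] (min_width=16, slack=0)
Line 8: ['green', 'light', 'cold'] (min_width=16, slack=0)
Line 9: ['I', 'dolphin'] (min_width=9, slack=7)

Answer: |give   butterfly|
|go          fast|
|orchestra       |
|version     tree|
|mineral    plate|
|give   waterfall|
|structure system|
|green light cold|
|I dolphin       |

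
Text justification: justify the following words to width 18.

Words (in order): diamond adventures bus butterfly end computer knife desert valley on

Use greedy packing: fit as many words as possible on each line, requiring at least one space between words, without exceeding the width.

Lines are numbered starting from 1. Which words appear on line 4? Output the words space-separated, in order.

Line 1: ['diamond', 'adventures'] (min_width=18, slack=0)
Line 2: ['bus', 'butterfly', 'end'] (min_width=17, slack=1)
Line 3: ['computer', 'knife'] (min_width=14, slack=4)
Line 4: ['desert', 'valley', 'on'] (min_width=16, slack=2)

Answer: desert valley on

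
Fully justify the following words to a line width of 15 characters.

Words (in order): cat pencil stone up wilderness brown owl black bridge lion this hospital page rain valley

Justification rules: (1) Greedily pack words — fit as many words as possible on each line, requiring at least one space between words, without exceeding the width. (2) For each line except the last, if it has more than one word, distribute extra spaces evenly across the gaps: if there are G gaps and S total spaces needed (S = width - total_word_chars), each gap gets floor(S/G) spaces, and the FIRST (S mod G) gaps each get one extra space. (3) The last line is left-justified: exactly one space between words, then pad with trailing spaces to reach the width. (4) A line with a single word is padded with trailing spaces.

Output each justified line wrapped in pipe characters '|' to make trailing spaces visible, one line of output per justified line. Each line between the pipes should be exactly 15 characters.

Answer: |cat      pencil|
|stone        up|
|wilderness     |
|brown owl black|
|bridge     lion|
|this   hospital|
|page       rain|
|valley         |

Derivation:
Line 1: ['cat', 'pencil'] (min_width=10, slack=5)
Line 2: ['stone', 'up'] (min_width=8, slack=7)
Line 3: ['wilderness'] (min_width=10, slack=5)
Line 4: ['brown', 'owl', 'black'] (min_width=15, slack=0)
Line 5: ['bridge', 'lion'] (min_width=11, slack=4)
Line 6: ['this', 'hospital'] (min_width=13, slack=2)
Line 7: ['page', 'rain'] (min_width=9, slack=6)
Line 8: ['valley'] (min_width=6, slack=9)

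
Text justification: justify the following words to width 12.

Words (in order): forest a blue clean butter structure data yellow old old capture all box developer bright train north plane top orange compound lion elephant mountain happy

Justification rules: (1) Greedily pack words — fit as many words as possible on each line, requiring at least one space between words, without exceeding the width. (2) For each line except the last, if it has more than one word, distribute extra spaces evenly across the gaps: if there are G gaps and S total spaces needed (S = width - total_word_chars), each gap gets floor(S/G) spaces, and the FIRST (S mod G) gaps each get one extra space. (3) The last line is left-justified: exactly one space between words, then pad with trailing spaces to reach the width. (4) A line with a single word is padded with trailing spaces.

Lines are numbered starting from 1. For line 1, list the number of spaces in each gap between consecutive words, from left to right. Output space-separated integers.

Answer: 5

Derivation:
Line 1: ['forest', 'a'] (min_width=8, slack=4)
Line 2: ['blue', 'clean'] (min_width=10, slack=2)
Line 3: ['butter'] (min_width=6, slack=6)
Line 4: ['structure'] (min_width=9, slack=3)
Line 5: ['data', 'yellow'] (min_width=11, slack=1)
Line 6: ['old', 'old'] (min_width=7, slack=5)
Line 7: ['capture', 'all'] (min_width=11, slack=1)
Line 8: ['box'] (min_width=3, slack=9)
Line 9: ['developer'] (min_width=9, slack=3)
Line 10: ['bright', 'train'] (min_width=12, slack=0)
Line 11: ['north', 'plane'] (min_width=11, slack=1)
Line 12: ['top', 'orange'] (min_width=10, slack=2)
Line 13: ['compound'] (min_width=8, slack=4)
Line 14: ['lion'] (min_width=4, slack=8)
Line 15: ['elephant'] (min_width=8, slack=4)
Line 16: ['mountain'] (min_width=8, slack=4)
Line 17: ['happy'] (min_width=5, slack=7)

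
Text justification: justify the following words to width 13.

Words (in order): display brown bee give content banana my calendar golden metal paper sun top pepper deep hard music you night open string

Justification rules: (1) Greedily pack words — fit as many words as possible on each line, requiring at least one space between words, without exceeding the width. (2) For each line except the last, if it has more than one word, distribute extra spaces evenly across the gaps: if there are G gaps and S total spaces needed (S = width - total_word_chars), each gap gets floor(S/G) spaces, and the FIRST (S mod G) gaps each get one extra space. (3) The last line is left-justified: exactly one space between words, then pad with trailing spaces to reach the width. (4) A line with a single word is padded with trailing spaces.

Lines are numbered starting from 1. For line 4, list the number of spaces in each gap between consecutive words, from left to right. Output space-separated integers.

Answer: 5

Derivation:
Line 1: ['display', 'brown'] (min_width=13, slack=0)
Line 2: ['bee', 'give'] (min_width=8, slack=5)
Line 3: ['content'] (min_width=7, slack=6)
Line 4: ['banana', 'my'] (min_width=9, slack=4)
Line 5: ['calendar'] (min_width=8, slack=5)
Line 6: ['golden', 'metal'] (min_width=12, slack=1)
Line 7: ['paper', 'sun', 'top'] (min_width=13, slack=0)
Line 8: ['pepper', 'deep'] (min_width=11, slack=2)
Line 9: ['hard', 'music'] (min_width=10, slack=3)
Line 10: ['you', 'night'] (min_width=9, slack=4)
Line 11: ['open', 'string'] (min_width=11, slack=2)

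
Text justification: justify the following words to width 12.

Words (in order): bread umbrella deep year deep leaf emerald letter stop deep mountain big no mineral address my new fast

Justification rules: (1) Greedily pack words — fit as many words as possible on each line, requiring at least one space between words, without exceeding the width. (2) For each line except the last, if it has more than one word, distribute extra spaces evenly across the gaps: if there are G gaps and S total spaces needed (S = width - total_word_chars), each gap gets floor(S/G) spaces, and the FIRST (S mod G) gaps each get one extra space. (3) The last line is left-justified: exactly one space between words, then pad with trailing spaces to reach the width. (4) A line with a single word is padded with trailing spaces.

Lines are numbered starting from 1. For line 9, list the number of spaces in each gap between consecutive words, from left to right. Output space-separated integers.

Answer: 3

Derivation:
Line 1: ['bread'] (min_width=5, slack=7)
Line 2: ['umbrella'] (min_width=8, slack=4)
Line 3: ['deep', 'year'] (min_width=9, slack=3)
Line 4: ['deep', 'leaf'] (min_width=9, slack=3)
Line 5: ['emerald'] (min_width=7, slack=5)
Line 6: ['letter', 'stop'] (min_width=11, slack=1)
Line 7: ['deep'] (min_width=4, slack=8)
Line 8: ['mountain', 'big'] (min_width=12, slack=0)
Line 9: ['no', 'mineral'] (min_width=10, slack=2)
Line 10: ['address', 'my'] (min_width=10, slack=2)
Line 11: ['new', 'fast'] (min_width=8, slack=4)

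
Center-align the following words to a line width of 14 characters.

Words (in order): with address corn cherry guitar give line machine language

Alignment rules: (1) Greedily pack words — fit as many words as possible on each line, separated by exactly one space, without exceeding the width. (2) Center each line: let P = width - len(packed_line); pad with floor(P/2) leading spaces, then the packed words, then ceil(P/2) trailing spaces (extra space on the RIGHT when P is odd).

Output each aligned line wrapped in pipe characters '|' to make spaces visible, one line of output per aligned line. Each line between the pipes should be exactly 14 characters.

Line 1: ['with', 'address'] (min_width=12, slack=2)
Line 2: ['corn', 'cherry'] (min_width=11, slack=3)
Line 3: ['guitar', 'give'] (min_width=11, slack=3)
Line 4: ['line', 'machine'] (min_width=12, slack=2)
Line 5: ['language'] (min_width=8, slack=6)

Answer: | with address |
| corn cherry  |
| guitar give  |
| line machine |
|   language   |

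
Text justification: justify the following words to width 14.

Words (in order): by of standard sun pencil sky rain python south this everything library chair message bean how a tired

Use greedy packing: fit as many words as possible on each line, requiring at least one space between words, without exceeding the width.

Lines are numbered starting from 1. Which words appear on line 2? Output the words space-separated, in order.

Answer: sun pencil sky

Derivation:
Line 1: ['by', 'of', 'standard'] (min_width=14, slack=0)
Line 2: ['sun', 'pencil', 'sky'] (min_width=14, slack=0)
Line 3: ['rain', 'python'] (min_width=11, slack=3)
Line 4: ['south', 'this'] (min_width=10, slack=4)
Line 5: ['everything'] (min_width=10, slack=4)
Line 6: ['library', 'chair'] (min_width=13, slack=1)
Line 7: ['message', 'bean'] (min_width=12, slack=2)
Line 8: ['how', 'a', 'tired'] (min_width=11, slack=3)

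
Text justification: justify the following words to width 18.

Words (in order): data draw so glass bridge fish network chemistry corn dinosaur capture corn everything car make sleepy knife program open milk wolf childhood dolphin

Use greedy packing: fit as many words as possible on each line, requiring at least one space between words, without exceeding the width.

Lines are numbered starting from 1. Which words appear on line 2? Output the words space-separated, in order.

Answer: bridge fish

Derivation:
Line 1: ['data', 'draw', 'so', 'glass'] (min_width=18, slack=0)
Line 2: ['bridge', 'fish'] (min_width=11, slack=7)
Line 3: ['network', 'chemistry'] (min_width=17, slack=1)
Line 4: ['corn', 'dinosaur'] (min_width=13, slack=5)
Line 5: ['capture', 'corn'] (min_width=12, slack=6)
Line 6: ['everything', 'car'] (min_width=14, slack=4)
Line 7: ['make', 'sleepy', 'knife'] (min_width=17, slack=1)
Line 8: ['program', 'open', 'milk'] (min_width=17, slack=1)
Line 9: ['wolf', 'childhood'] (min_width=14, slack=4)
Line 10: ['dolphin'] (min_width=7, slack=11)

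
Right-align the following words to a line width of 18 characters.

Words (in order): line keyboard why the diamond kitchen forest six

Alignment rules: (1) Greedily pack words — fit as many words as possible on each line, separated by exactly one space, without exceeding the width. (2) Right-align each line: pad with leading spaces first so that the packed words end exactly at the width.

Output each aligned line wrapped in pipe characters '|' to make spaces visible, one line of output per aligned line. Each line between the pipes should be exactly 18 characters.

Line 1: ['line', 'keyboard', 'why'] (min_width=17, slack=1)
Line 2: ['the', 'diamond'] (min_width=11, slack=7)
Line 3: ['kitchen', 'forest', 'six'] (min_width=18, slack=0)

Answer: | line keyboard why|
|       the diamond|
|kitchen forest six|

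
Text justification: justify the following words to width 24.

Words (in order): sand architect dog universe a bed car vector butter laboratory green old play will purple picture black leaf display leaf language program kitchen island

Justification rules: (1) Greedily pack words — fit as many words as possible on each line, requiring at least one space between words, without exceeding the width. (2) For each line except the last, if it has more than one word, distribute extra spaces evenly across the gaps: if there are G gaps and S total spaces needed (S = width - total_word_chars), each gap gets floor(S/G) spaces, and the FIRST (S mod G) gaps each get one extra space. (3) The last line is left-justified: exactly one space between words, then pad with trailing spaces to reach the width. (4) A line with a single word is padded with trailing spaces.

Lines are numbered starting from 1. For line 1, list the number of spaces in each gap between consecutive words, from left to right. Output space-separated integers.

Answer: 4 4

Derivation:
Line 1: ['sand', 'architect', 'dog'] (min_width=18, slack=6)
Line 2: ['universe', 'a', 'bed', 'car'] (min_width=18, slack=6)
Line 3: ['vector', 'butter', 'laboratory'] (min_width=24, slack=0)
Line 4: ['green', 'old', 'play', 'will'] (min_width=19, slack=5)
Line 5: ['purple', 'picture', 'black'] (min_width=20, slack=4)
Line 6: ['leaf', 'display', 'leaf'] (min_width=17, slack=7)
Line 7: ['language', 'program', 'kitchen'] (min_width=24, slack=0)
Line 8: ['island'] (min_width=6, slack=18)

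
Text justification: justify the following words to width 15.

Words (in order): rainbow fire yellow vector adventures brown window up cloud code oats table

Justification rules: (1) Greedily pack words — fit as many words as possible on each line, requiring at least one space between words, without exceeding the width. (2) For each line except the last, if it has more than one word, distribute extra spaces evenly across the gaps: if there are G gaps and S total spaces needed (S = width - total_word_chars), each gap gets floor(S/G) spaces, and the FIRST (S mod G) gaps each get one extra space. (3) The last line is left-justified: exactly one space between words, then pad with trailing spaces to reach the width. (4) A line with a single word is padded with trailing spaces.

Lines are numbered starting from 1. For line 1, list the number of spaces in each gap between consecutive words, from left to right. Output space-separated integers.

Line 1: ['rainbow', 'fire'] (min_width=12, slack=3)
Line 2: ['yellow', 'vector'] (min_width=13, slack=2)
Line 3: ['adventures'] (min_width=10, slack=5)
Line 4: ['brown', 'window', 'up'] (min_width=15, slack=0)
Line 5: ['cloud', 'code', 'oats'] (min_width=15, slack=0)
Line 6: ['table'] (min_width=5, slack=10)

Answer: 4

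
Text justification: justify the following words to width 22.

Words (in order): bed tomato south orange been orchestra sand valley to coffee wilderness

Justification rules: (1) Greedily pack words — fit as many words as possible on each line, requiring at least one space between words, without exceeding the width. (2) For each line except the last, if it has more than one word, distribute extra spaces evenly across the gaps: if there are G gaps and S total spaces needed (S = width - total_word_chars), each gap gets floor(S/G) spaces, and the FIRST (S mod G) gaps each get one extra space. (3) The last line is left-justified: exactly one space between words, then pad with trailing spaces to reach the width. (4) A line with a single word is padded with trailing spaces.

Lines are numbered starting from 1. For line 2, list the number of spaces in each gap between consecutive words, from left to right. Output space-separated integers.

Answer: 2 1

Derivation:
Line 1: ['bed', 'tomato', 'south'] (min_width=16, slack=6)
Line 2: ['orange', 'been', 'orchestra'] (min_width=21, slack=1)
Line 3: ['sand', 'valley', 'to', 'coffee'] (min_width=21, slack=1)
Line 4: ['wilderness'] (min_width=10, slack=12)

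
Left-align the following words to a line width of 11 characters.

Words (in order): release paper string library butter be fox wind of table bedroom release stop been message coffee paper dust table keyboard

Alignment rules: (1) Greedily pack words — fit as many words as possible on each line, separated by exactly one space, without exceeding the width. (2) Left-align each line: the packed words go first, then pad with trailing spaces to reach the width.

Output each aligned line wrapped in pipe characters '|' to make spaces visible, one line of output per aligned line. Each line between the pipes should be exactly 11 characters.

Answer: |release    |
|paper      |
|string     |
|library    |
|butter be  |
|fox wind of|
|table      |
|bedroom    |
|release    |
|stop been  |
|message    |
|coffee     |
|paper dust |
|table      |
|keyboard   |

Derivation:
Line 1: ['release'] (min_width=7, slack=4)
Line 2: ['paper'] (min_width=5, slack=6)
Line 3: ['string'] (min_width=6, slack=5)
Line 4: ['library'] (min_width=7, slack=4)
Line 5: ['butter', 'be'] (min_width=9, slack=2)
Line 6: ['fox', 'wind', 'of'] (min_width=11, slack=0)
Line 7: ['table'] (min_width=5, slack=6)
Line 8: ['bedroom'] (min_width=7, slack=4)
Line 9: ['release'] (min_width=7, slack=4)
Line 10: ['stop', 'been'] (min_width=9, slack=2)
Line 11: ['message'] (min_width=7, slack=4)
Line 12: ['coffee'] (min_width=6, slack=5)
Line 13: ['paper', 'dust'] (min_width=10, slack=1)
Line 14: ['table'] (min_width=5, slack=6)
Line 15: ['keyboard'] (min_width=8, slack=3)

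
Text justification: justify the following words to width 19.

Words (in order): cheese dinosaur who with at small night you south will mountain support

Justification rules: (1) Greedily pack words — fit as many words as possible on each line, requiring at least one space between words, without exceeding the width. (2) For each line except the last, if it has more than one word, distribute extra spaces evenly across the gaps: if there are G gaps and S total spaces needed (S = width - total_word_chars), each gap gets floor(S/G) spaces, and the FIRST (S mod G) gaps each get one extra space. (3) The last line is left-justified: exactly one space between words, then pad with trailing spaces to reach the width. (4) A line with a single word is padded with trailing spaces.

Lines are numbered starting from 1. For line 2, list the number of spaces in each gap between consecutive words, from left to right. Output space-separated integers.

Line 1: ['cheese', 'dinosaur', 'who'] (min_width=19, slack=0)
Line 2: ['with', 'at', 'small', 'night'] (min_width=19, slack=0)
Line 3: ['you', 'south', 'will'] (min_width=14, slack=5)
Line 4: ['mountain', 'support'] (min_width=16, slack=3)

Answer: 1 1 1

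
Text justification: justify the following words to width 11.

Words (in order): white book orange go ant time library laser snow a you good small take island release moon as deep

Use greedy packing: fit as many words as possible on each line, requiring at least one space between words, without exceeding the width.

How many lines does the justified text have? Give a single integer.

Line 1: ['white', 'book'] (min_width=10, slack=1)
Line 2: ['orange', 'go'] (min_width=9, slack=2)
Line 3: ['ant', 'time'] (min_width=8, slack=3)
Line 4: ['library'] (min_width=7, slack=4)
Line 5: ['laser', 'snow'] (min_width=10, slack=1)
Line 6: ['a', 'you', 'good'] (min_width=10, slack=1)
Line 7: ['small', 'take'] (min_width=10, slack=1)
Line 8: ['island'] (min_width=6, slack=5)
Line 9: ['release'] (min_width=7, slack=4)
Line 10: ['moon', 'as'] (min_width=7, slack=4)
Line 11: ['deep'] (min_width=4, slack=7)
Total lines: 11

Answer: 11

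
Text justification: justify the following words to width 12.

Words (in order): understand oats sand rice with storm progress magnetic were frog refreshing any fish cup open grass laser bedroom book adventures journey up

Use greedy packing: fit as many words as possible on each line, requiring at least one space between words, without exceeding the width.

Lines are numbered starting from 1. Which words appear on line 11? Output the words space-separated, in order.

Answer: laser

Derivation:
Line 1: ['understand'] (min_width=10, slack=2)
Line 2: ['oats', 'sand'] (min_width=9, slack=3)
Line 3: ['rice', 'with'] (min_width=9, slack=3)
Line 4: ['storm'] (min_width=5, slack=7)
Line 5: ['progress'] (min_width=8, slack=4)
Line 6: ['magnetic'] (min_width=8, slack=4)
Line 7: ['were', 'frog'] (min_width=9, slack=3)
Line 8: ['refreshing'] (min_width=10, slack=2)
Line 9: ['any', 'fish', 'cup'] (min_width=12, slack=0)
Line 10: ['open', 'grass'] (min_width=10, slack=2)
Line 11: ['laser'] (min_width=5, slack=7)
Line 12: ['bedroom', 'book'] (min_width=12, slack=0)
Line 13: ['adventures'] (min_width=10, slack=2)
Line 14: ['journey', 'up'] (min_width=10, slack=2)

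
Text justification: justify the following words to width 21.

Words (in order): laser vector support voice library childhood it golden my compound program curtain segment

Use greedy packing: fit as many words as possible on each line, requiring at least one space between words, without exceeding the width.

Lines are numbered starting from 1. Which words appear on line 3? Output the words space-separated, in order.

Answer: childhood it golden

Derivation:
Line 1: ['laser', 'vector', 'support'] (min_width=20, slack=1)
Line 2: ['voice', 'library'] (min_width=13, slack=8)
Line 3: ['childhood', 'it', 'golden'] (min_width=19, slack=2)
Line 4: ['my', 'compound', 'program'] (min_width=19, slack=2)
Line 5: ['curtain', 'segment'] (min_width=15, slack=6)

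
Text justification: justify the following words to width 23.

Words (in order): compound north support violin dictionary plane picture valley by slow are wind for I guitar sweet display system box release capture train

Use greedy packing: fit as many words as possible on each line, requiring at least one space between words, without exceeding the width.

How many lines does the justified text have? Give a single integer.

Line 1: ['compound', 'north', 'support'] (min_width=22, slack=1)
Line 2: ['violin', 'dictionary', 'plane'] (min_width=23, slack=0)
Line 3: ['picture', 'valley', 'by', 'slow'] (min_width=22, slack=1)
Line 4: ['are', 'wind', 'for', 'I', 'guitar'] (min_width=21, slack=2)
Line 5: ['sweet', 'display', 'system'] (min_width=20, slack=3)
Line 6: ['box', 'release', 'capture'] (min_width=19, slack=4)
Line 7: ['train'] (min_width=5, slack=18)
Total lines: 7

Answer: 7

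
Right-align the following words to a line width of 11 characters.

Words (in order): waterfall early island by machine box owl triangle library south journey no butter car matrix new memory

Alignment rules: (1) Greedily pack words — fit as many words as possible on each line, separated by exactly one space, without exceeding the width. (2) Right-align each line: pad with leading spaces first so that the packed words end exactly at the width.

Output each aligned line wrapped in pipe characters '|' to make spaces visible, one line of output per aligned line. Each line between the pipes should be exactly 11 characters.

Answer: |  waterfall|
|      early|
|  island by|
|machine box|
|        owl|
|   triangle|
|    library|
|      south|
| journey no|
| butter car|
| matrix new|
|     memory|

Derivation:
Line 1: ['waterfall'] (min_width=9, slack=2)
Line 2: ['early'] (min_width=5, slack=6)
Line 3: ['island', 'by'] (min_width=9, slack=2)
Line 4: ['machine', 'box'] (min_width=11, slack=0)
Line 5: ['owl'] (min_width=3, slack=8)
Line 6: ['triangle'] (min_width=8, slack=3)
Line 7: ['library'] (min_width=7, slack=4)
Line 8: ['south'] (min_width=5, slack=6)
Line 9: ['journey', 'no'] (min_width=10, slack=1)
Line 10: ['butter', 'car'] (min_width=10, slack=1)
Line 11: ['matrix', 'new'] (min_width=10, slack=1)
Line 12: ['memory'] (min_width=6, slack=5)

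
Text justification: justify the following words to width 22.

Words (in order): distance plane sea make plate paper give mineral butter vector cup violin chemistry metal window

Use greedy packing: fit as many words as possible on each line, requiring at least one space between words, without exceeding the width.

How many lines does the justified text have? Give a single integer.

Line 1: ['distance', 'plane', 'sea'] (min_width=18, slack=4)
Line 2: ['make', 'plate', 'paper', 'give'] (min_width=21, slack=1)
Line 3: ['mineral', 'butter', 'vector'] (min_width=21, slack=1)
Line 4: ['cup', 'violin', 'chemistry'] (min_width=20, slack=2)
Line 5: ['metal', 'window'] (min_width=12, slack=10)
Total lines: 5

Answer: 5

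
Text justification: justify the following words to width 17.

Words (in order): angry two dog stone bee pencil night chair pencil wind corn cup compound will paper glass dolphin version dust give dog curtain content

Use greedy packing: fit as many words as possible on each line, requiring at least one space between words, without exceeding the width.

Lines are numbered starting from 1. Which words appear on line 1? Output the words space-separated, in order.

Line 1: ['angry', 'two', 'dog'] (min_width=13, slack=4)
Line 2: ['stone', 'bee', 'pencil'] (min_width=16, slack=1)
Line 3: ['night', 'chair'] (min_width=11, slack=6)
Line 4: ['pencil', 'wind', 'corn'] (min_width=16, slack=1)
Line 5: ['cup', 'compound', 'will'] (min_width=17, slack=0)
Line 6: ['paper', 'glass'] (min_width=11, slack=6)
Line 7: ['dolphin', 'version'] (min_width=15, slack=2)
Line 8: ['dust', 'give', 'dog'] (min_width=13, slack=4)
Line 9: ['curtain', 'content'] (min_width=15, slack=2)

Answer: angry two dog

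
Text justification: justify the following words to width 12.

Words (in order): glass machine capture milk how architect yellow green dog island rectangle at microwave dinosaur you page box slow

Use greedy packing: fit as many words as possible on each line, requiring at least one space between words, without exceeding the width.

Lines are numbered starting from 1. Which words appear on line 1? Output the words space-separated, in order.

Answer: glass

Derivation:
Line 1: ['glass'] (min_width=5, slack=7)
Line 2: ['machine'] (min_width=7, slack=5)
Line 3: ['capture', 'milk'] (min_width=12, slack=0)
Line 4: ['how'] (min_width=3, slack=9)
Line 5: ['architect'] (min_width=9, slack=3)
Line 6: ['yellow', 'green'] (min_width=12, slack=0)
Line 7: ['dog', 'island'] (min_width=10, slack=2)
Line 8: ['rectangle', 'at'] (min_width=12, slack=0)
Line 9: ['microwave'] (min_width=9, slack=3)
Line 10: ['dinosaur', 'you'] (min_width=12, slack=0)
Line 11: ['page', 'box'] (min_width=8, slack=4)
Line 12: ['slow'] (min_width=4, slack=8)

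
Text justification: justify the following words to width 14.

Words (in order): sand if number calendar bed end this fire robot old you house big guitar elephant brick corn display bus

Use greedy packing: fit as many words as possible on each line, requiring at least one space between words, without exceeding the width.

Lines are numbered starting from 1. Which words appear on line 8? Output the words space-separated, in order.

Answer: corn display

Derivation:
Line 1: ['sand', 'if', 'number'] (min_width=14, slack=0)
Line 2: ['calendar', 'bed'] (min_width=12, slack=2)
Line 3: ['end', 'this', 'fire'] (min_width=13, slack=1)
Line 4: ['robot', 'old', 'you'] (min_width=13, slack=1)
Line 5: ['house', 'big'] (min_width=9, slack=5)
Line 6: ['guitar'] (min_width=6, slack=8)
Line 7: ['elephant', 'brick'] (min_width=14, slack=0)
Line 8: ['corn', 'display'] (min_width=12, slack=2)
Line 9: ['bus'] (min_width=3, slack=11)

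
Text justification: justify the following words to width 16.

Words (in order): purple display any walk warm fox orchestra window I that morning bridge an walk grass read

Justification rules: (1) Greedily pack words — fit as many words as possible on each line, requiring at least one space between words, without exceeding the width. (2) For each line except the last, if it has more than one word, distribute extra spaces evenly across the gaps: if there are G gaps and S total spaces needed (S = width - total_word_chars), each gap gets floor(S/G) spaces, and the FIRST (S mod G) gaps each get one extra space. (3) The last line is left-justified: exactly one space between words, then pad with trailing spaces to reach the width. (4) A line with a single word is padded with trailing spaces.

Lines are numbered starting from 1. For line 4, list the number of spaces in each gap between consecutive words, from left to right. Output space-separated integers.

Answer: 3 2

Derivation:
Line 1: ['purple', 'display'] (min_width=14, slack=2)
Line 2: ['any', 'walk', 'warm'] (min_width=13, slack=3)
Line 3: ['fox', 'orchestra'] (min_width=13, slack=3)
Line 4: ['window', 'I', 'that'] (min_width=13, slack=3)
Line 5: ['morning', 'bridge'] (min_width=14, slack=2)
Line 6: ['an', 'walk', 'grass'] (min_width=13, slack=3)
Line 7: ['read'] (min_width=4, slack=12)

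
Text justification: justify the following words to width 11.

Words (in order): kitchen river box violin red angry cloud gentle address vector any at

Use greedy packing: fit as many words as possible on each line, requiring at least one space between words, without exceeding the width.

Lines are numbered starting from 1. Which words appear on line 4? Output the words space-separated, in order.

Line 1: ['kitchen'] (min_width=7, slack=4)
Line 2: ['river', 'box'] (min_width=9, slack=2)
Line 3: ['violin', 'red'] (min_width=10, slack=1)
Line 4: ['angry', 'cloud'] (min_width=11, slack=0)
Line 5: ['gentle'] (min_width=6, slack=5)
Line 6: ['address'] (min_width=7, slack=4)
Line 7: ['vector', 'any'] (min_width=10, slack=1)
Line 8: ['at'] (min_width=2, slack=9)

Answer: angry cloud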